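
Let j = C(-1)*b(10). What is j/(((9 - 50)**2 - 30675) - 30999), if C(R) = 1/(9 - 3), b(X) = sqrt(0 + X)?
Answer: -sqrt(10)/359958 ≈ -8.7851e-6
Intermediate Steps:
b(X) = sqrt(X)
C(R) = 1/6
j = sqrt(10)/6 ≈ 0.52705
j/(((9 - 50)**2 - 30675) - 30999) = (sqrt(10)/6)/(((9 - 50)**2 - 30675) - 30999) = (sqrt(10)/6)/(((-41)**2 - 30675) - 30999) = (sqrt(10)/6)/((1681 - 30675) - 30999) = (sqrt(10)/6)/(-28994 - 30999) = (sqrt(10)/6)/(-59993) = (sqrt(10)/6)*(-1/59993) = -sqrt(10)/359958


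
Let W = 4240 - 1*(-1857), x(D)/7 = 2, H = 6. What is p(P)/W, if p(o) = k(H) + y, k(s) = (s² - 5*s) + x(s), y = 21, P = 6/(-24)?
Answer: 41/6097 ≈ 0.0067246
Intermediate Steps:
x(D) = 14 (x(D) = 7*2 = 14)
P = -¼ (P = 6*(-1/24) = -¼ ≈ -0.25000)
k(s) = 14 + s² - 5*s (k(s) = (s² - 5*s) + 14 = 14 + s² - 5*s)
p(o) = 41 (p(o) = (14 + 6² - 5*6) + 21 = (14 + 36 - 30) + 21 = 20 + 21 = 41)
W = 6097 (W = 4240 + 1857 = 6097)
p(P)/W = 41/6097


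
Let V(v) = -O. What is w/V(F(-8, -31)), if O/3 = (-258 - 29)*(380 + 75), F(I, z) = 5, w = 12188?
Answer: 12188/391755 ≈ 0.031111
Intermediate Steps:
O = -391755 (O = 3*((-258 - 29)*(380 + 75)) = 3*(-287*455) = 3*(-130585) = -391755)
V(v) = 391755 (V(v) = -1*(-391755) = 391755)
w/V(F(-8, -31)) = 12188/391755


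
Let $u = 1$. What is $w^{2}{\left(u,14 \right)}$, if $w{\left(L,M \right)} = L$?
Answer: $1$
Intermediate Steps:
$w^{2}{\left(u,14 \right)} = 1^{2} = 1$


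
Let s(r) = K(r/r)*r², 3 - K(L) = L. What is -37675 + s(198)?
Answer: 40733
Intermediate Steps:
K(L) = 3 - L
s(r) = 2*r² (s(r) = (3 - r/r)*r² = (3 - 1*1)*r² = (3 - 1)*r² = 2*r²)
-37675 + s(198) = -37675 + 2*198² = -37675 + 2*39204 = -37675 + 78408 = 40733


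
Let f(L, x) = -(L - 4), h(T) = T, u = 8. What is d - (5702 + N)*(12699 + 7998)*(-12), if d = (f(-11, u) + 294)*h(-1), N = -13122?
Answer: -1842861189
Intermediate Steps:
f(L, x) = 4 - L (f(L, x) = -(-4 + L) = 4 - L)
d = -309 (d = ((4 - 1*(-11)) + 294)*(-1) = ((4 + 11) + 294)*(-1) = (15 + 294)*(-1) = 309*(-1) = -309)
d - (5702 + N)*(12699 + 7998)*(-12) = -309 - (5702 - 13122)*(12699 + 7998)*(-12) = -309 - (-7420*20697)*(-12) = -309 - (-153571740)*(-12) = -309 - 1*1842860880 = -309 - 1842860880 = -1842861189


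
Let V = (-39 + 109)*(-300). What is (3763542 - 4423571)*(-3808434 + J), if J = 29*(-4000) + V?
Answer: 2604100857586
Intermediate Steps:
V = -21000 (V = 70*(-300) = -21000)
J = -137000 (J = 29*(-4000) - 21000 = -116000 - 21000 = -137000)
(3763542 - 4423571)*(-3808434 + J) = (3763542 - 4423571)*(-3808434 - 137000) = -660029*(-3945434) = 2604100857586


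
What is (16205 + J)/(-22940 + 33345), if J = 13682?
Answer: 29887/10405 ≈ 2.8724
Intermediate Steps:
(16205 + J)/(-22940 + 33345) = (16205 + 13682)/(-22940 + 33345) = 29887/10405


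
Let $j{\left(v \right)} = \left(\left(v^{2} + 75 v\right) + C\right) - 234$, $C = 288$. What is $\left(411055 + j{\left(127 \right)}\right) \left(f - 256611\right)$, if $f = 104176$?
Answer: $-66577967905$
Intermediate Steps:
$j{\left(v \right)} = 54 + v^{2} + 75 v$ ($j{\left(v \right)} = \left(\left(v^{2} + 75 v\right) + 288\right) - 234 = \left(288 + v^{2} + 75 v\right) - 234 = 54 + v^{2} + 75 v$)
$\left(411055 + j{\left(127 \right)}\right) \left(f - 256611\right) = \left(411055 + \left(54 + 127^{2} + 75 \cdot 127\right)\right) \left(104176 - 256611\right) = \left(411055 + \left(54 + 16129 + 9525\right)\right) \left(-152435\right) = \left(411055 + 25708\right) \left(-152435\right) = 436763 \left(-152435\right) = -66577967905$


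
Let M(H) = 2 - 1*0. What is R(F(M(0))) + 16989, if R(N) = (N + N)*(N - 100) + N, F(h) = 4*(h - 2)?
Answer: 16989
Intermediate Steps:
M(H) = 2 (M(H) = 2 + 0 = 2)
F(h) = -8 + 4*h (F(h) = 4*(-2 + h) = -8 + 4*h)
R(N) = N + 2*N*(-100 + N) (R(N) = (2*N)*(-100 + N) + N = 2*N*(-100 + N) + N = N + 2*N*(-100 + N))
R(F(M(0))) + 16989 = (-8 + 4*2)*(-199 + 2*(-8 + 4*2)) + 16989 = (-8 + 8)*(-199 + 2*(-8 + 8)) + 16989 = 0*(-199 + 2*0) + 16989 = 0*(-199 + 0) + 16989 = 0*(-199) + 16989 = 0 + 16989 = 16989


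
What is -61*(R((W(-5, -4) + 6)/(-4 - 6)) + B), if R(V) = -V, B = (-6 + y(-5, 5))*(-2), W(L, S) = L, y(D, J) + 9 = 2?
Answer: -15921/10 ≈ -1592.1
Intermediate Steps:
y(D, J) = -7 (y(D, J) = -9 + 2 = -7)
B = 26 (B = (-6 - 7)*(-2) = -13*(-2) = 26)
-61*(R((W(-5, -4) + 6)/(-4 - 6)) + B) = -61*(-(-5 + 6)/(-4 - 6) + 26) = -61*(-1/(-10) + 26) = -61*(-(-1)/10 + 26) = -61*(-1*(-1/10) + 26) = -61*(1/10 + 26) = -61*261/10 = -15921/10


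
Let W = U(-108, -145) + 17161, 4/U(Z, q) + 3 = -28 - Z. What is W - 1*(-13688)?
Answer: 2375377/77 ≈ 30849.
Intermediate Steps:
U(Z, q) = 4/(-31 - Z) (U(Z, q) = 4/(-3 + (-28 - Z)) = 4/(-31 - Z))
W = 1321401/77 (W = -4/(31 - 108) + 17161 = -4/(-77) + 17161 = -4*(-1/77) + 17161 = 4/77 + 17161 = 1321401/77 ≈ 17161.)
W - 1*(-13688) = 1321401/77 - 1*(-13688) = 1321401/77 + 13688 = 2375377/77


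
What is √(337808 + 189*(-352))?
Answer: 4*√16955 ≈ 520.85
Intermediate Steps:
√(337808 + 189*(-352)) = √(337808 - 66528) = √271280 = 4*√16955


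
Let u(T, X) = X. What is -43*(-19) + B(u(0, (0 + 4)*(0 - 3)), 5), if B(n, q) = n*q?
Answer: 757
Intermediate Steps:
-43*(-19) + B(u(0, (0 + 4)*(0 - 3)), 5) = -43*(-19) + ((0 + 4)*(0 - 3))*5 = 817 + (4*(-3))*5 = 817 - 12*5 = 817 - 60 = 757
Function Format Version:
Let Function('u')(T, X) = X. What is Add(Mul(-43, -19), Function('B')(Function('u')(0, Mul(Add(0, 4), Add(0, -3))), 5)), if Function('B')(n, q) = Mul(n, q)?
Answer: 757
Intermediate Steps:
Add(Mul(-43, -19), Function('B')(Function('u')(0, Mul(Add(0, 4), Add(0, -3))), 5)) = Add(Mul(-43, -19), Mul(Mul(Add(0, 4), Add(0, -3)), 5)) = Add(817, Mul(Mul(4, -3), 5)) = Add(817, Mul(-12, 5)) = Add(817, -60) = 757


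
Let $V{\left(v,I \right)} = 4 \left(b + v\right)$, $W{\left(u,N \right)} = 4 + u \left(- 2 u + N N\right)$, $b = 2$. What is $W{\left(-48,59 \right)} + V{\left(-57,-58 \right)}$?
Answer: $-171912$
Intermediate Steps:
$W{\left(u,N \right)} = 4 + u \left(N^{2} - 2 u\right)$ ($W{\left(u,N \right)} = 4 + u \left(- 2 u + N^{2}\right) = 4 + u \left(N^{2} - 2 u\right)$)
$V{\left(v,I \right)} = 8 + 4 v$ ($V{\left(v,I \right)} = 4 \left(2 + v\right) = 8 + 4 v$)
$W{\left(-48,59 \right)} + V{\left(-57,-58 \right)} = \left(4 - 2 \left(-48\right)^{2} - 48 \cdot 59^{2}\right) + \left(8 + 4 \left(-57\right)\right) = \left(4 - 4608 - 167088\right) + \left(8 - 228\right) = \left(4 - 4608 - 167088\right) - 220 = -171692 - 220 = -171912$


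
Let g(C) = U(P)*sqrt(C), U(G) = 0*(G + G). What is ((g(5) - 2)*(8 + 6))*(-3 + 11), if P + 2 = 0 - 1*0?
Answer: -224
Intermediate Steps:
P = -2 (P = -2 + (0 - 1*0) = -2 + (0 + 0) = -2 + 0 = -2)
U(G) = 0 (U(G) = 0*(2*G) = 0)
g(C) = 0 (g(C) = 0*sqrt(C) = 0)
((g(5) - 2)*(8 + 6))*(-3 + 11) = ((0 - 2)*(8 + 6))*(-3 + 11) = -2*14*8 = -28*8 = -224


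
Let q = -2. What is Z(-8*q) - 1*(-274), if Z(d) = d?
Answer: 290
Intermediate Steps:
Z(-8*q) - 1*(-274) = -8*(-2) - 1*(-274) = 16 + 274 = 290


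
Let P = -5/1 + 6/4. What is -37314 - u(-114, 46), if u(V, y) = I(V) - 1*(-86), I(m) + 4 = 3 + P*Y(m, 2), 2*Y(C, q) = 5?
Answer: -149561/4 ≈ -37390.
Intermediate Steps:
Y(C, q) = 5/2 (Y(C, q) = (½)*5 = 5/2)
P = -7/2 (P = -5*1 + 6*(¼) = -5 + 3/2 = -7/2 ≈ -3.5000)
I(m) = -39/4 (I(m) = -4 + (3 - 7/2*5/2) = -4 + (3 - 35/4) = -4 - 23/4 = -39/4)
u(V, y) = 305/4 (u(V, y) = -39/4 - 1*(-86) = -39/4 + 86 = 305/4)
-37314 - u(-114, 46) = -37314 - 1*305/4 = -37314 - 305/4 = -149561/4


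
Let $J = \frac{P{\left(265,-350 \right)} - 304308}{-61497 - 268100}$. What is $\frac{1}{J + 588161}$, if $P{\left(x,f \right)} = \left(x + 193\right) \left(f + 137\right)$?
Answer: $\frac{329597}{193856502979} \approx 1.7002 \cdot 10^{-6}$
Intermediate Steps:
$P{\left(x,f \right)} = \left(137 + f\right) \left(193 + x\right)$ ($P{\left(x,f \right)} = \left(193 + x\right) \left(137 + f\right) = \left(137 + f\right) \left(193 + x\right)$)
$J = \frac{401862}{329597}$ ($J = \frac{\left(26441 + 137 \cdot 265 + 193 \left(-350\right) - 92750\right) - 304308}{-61497 - 268100} = \frac{\left(26441 + 36305 - 67550 - 92750\right) - 304308}{-329597} = \left(-97554 - 304308\right) \left(- \frac{1}{329597}\right) = \left(-401862\right) \left(- \frac{1}{329597}\right) = \frac{401862}{329597} \approx 1.2193$)
$\frac{1}{J + 588161} = \frac{1}{\frac{401862}{329597} + 588161} = \frac{1}{\frac{193856502979}{329597}} = \frac{329597}{193856502979}$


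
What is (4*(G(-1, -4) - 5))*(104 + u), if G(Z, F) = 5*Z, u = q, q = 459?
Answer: -22520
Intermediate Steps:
u = 459
(4*(G(-1, -4) - 5))*(104 + u) = (4*(5*(-1) - 5))*(104 + 459) = (4*(-5 - 5))*563 = (4*(-10))*563 = -40*563 = -22520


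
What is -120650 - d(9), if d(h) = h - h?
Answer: -120650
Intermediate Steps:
d(h) = 0
-120650 - d(9) = -120650 - 1*0 = -120650 + 0 = -120650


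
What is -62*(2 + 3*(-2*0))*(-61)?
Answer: 7564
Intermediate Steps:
-62*(2 + 3*(-2*0))*(-61) = -62*(2 + 3*0)*(-61) = -62*(2 + 0)*(-61) = -62*2*(-61) = -124*(-61) = 7564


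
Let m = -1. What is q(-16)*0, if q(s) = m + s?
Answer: 0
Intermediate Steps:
q(s) = -1 + s
q(-16)*0 = (-1 - 16)*0 = -17*0 = 0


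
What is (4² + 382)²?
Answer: 158404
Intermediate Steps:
(4² + 382)² = (16 + 382)² = 398² = 158404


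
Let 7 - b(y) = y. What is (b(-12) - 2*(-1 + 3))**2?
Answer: 225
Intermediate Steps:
b(y) = 7 - y
(b(-12) - 2*(-1 + 3))**2 = ((7 - 1*(-12)) - 2*(-1 + 3))**2 = ((7 + 12) - 2*2)**2 = (19 - 4)**2 = 15**2 = 225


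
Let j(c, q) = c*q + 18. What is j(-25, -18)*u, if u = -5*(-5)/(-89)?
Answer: -11700/89 ≈ -131.46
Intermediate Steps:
j(c, q) = 18 + c*q
u = -25/89 (u = 25*(-1/89) = -25/89 ≈ -0.28090)
j(-25, -18)*u = (18 - 25*(-18))*(-25/89) = (18 + 450)*(-25/89) = 468*(-25/89) = -11700/89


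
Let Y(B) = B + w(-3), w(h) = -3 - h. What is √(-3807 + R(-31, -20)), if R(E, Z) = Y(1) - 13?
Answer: I*√3819 ≈ 61.798*I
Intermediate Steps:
Y(B) = B (Y(B) = B + (-3 - 1*(-3)) = B + (-3 + 3) = B + 0 = B)
R(E, Z) = -12 (R(E, Z) = 1 - 13 = -12)
√(-3807 + R(-31, -20)) = √(-3807 - 12) = √(-3819) = I*√3819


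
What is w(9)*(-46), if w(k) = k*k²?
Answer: -33534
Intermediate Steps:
w(k) = k³
w(9)*(-46) = 9³*(-46) = 729*(-46) = -33534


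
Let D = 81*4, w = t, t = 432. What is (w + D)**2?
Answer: 571536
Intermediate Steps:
w = 432
D = 324
(w + D)**2 = (432 + 324)**2 = 756**2 = 571536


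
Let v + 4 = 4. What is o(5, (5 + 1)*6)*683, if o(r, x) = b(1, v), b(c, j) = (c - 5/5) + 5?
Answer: 3415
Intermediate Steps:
v = 0 (v = -4 + 4 = 0)
b(c, j) = 4 + c (b(c, j) = (c - 5*1/5) + 5 = (c - 1) + 5 = (-1 + c) + 5 = 4 + c)
o(r, x) = 5 (o(r, x) = 4 + 1 = 5)
o(5, (5 + 1)*6)*683 = 5*683 = 3415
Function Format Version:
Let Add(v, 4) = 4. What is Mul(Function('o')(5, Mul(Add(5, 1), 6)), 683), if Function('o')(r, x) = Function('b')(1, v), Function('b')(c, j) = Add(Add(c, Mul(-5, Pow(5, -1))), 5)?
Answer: 3415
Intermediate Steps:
v = 0 (v = Add(-4, 4) = 0)
Function('b')(c, j) = Add(4, c) (Function('b')(c, j) = Add(Add(c, Mul(-5, Rational(1, 5))), 5) = Add(Add(c, -1), 5) = Add(Add(-1, c), 5) = Add(4, c))
Function('o')(r, x) = 5 (Function('o')(r, x) = Add(4, 1) = 5)
Mul(Function('o')(5, Mul(Add(5, 1), 6)), 683) = Mul(5, 683) = 3415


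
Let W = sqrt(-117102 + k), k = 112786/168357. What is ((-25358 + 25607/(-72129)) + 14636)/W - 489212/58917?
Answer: -11932/1437 + 773392745*I*sqrt(6857705378769)/64636857914046 ≈ -8.3034 + 31.334*I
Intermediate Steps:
k = 112786/168357 (k = 112786*(1/168357) = 112786/168357 ≈ 0.66992)
W = 22*I*sqrt(6857705378769)/168357 (W = sqrt(-117102 + 112786/168357) = sqrt(-19714828628/168357) = 22*I*sqrt(6857705378769)/168357 ≈ 342.2*I)
((-25358 + 25607/(-72129)) + 14636)/W - 489212/58917 = ((-25358 + 25607/(-72129)) + 14636)/((22*I*sqrt(6857705378769)/168357)) - 489212/58917 = ((-25358 + 25607*(-1/72129)) + 14636)*(-I*sqrt(6857705378769)/896128574) - 489212*1/58917 = ((-25358 - 25607/72129) + 14636)*(-I*sqrt(6857705378769)/896128574) - 11932/1437 = (-1829072789/72129 + 14636)*(-I*sqrt(6857705378769)/896128574) - 11932/1437 = -(-773392745)*I*sqrt(6857705378769)/64636857914046 - 11932/1437 = 773392745*I*sqrt(6857705378769)/64636857914046 - 11932/1437 = -11932/1437 + 773392745*I*sqrt(6857705378769)/64636857914046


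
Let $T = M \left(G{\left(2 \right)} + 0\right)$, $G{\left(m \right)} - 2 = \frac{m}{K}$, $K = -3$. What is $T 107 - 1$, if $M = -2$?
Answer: $- \frac{859}{3} \approx -286.33$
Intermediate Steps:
$G{\left(m \right)} = 2 - \frac{m}{3}$ ($G{\left(m \right)} = 2 + \frac{m}{-3} = 2 + m \left(- \frac{1}{3}\right) = 2 - \frac{m}{3}$)
$T = - \frac{8}{3}$ ($T = - 2 \left(\left(2 - \frac{2}{3}\right) + 0\right) = - 2 \left(\frac{4}{3} + 0\right) = \left(-2\right) \frac{4}{3} = - \frac{8}{3} \approx -2.6667$)
$T 107 - 1 = \left(- \frac{8}{3}\right) 107 - 1 = - \frac{856}{3} - 1 = - \frac{859}{3}$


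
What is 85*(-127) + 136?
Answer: -10659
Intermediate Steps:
85*(-127) + 136 = -10795 + 136 = -10659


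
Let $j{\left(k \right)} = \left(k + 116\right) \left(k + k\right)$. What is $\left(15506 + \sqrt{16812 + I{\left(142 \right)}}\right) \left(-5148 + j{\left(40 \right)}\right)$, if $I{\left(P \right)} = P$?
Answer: $113689992 + 51324 \sqrt{346} \approx 1.1464 \cdot 10^{8}$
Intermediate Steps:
$j{\left(k \right)} = 2 k \left(116 + k\right)$ ($j{\left(k \right)} = \left(116 + k\right) 2 k = 2 k \left(116 + k\right)$)
$\left(15506 + \sqrt{16812 + I{\left(142 \right)}}\right) \left(-5148 + j{\left(40 \right)}\right) = \left(15506 + \sqrt{16812 + 142}\right) \left(-5148 + 2 \cdot 40 \left(116 + 40\right)\right) = \left(15506 + \sqrt{16954}\right) \left(-5148 + 2 \cdot 40 \cdot 156\right) = \left(15506 + 7 \sqrt{346}\right) \left(-5148 + 12480\right) = \left(15506 + 7 \sqrt{346}\right) 7332 = 113689992 + 51324 \sqrt{346}$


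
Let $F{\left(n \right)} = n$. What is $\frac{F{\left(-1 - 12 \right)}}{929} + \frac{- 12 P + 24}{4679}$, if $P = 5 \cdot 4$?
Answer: $- \frac{261491}{4346791} \approx -0.060157$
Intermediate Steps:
$P = 20$
$\frac{F{\left(-1 - 12 \right)}}{929} + \frac{- 12 P + 24}{4679} = \frac{-1 - 12}{929} + \frac{\left(-12\right) 20 + 24}{4679} = \left(-1 - 12\right) \frac{1}{929} + \left(-240 + 24\right) \frac{1}{4679} = \left(-13\right) \frac{1}{929} - \frac{216}{4679} = - \frac{13}{929} - \frac{216}{4679} = - \frac{261491}{4346791}$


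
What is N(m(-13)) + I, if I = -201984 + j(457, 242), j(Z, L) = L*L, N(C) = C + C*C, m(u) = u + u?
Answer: -142770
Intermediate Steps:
m(u) = 2*u
N(C) = C + C**2
j(Z, L) = L**2
I = -143420 (I = -201984 + 242**2 = -201984 + 58564 = -143420)
N(m(-13)) + I = (2*(-13))*(1 + 2*(-13)) - 143420 = -26*(1 - 26) - 143420 = -26*(-25) - 143420 = 650 - 143420 = -142770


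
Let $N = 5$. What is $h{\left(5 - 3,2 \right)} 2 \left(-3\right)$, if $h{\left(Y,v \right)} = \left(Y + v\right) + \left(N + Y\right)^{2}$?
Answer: $-318$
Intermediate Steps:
$h{\left(Y,v \right)} = Y + v + \left(5 + Y\right)^{2}$ ($h{\left(Y,v \right)} = \left(Y + v\right) + \left(5 + Y\right)^{2} = Y + v + \left(5 + Y\right)^{2}$)
$h{\left(5 - 3,2 \right)} 2 \left(-3\right) = \left(\left(5 - 3\right) + 2 + \left(5 + \left(5 - 3\right)\right)^{2}\right) 2 \left(-3\right) = \left(2 + 2 + \left(5 + 2\right)^{2}\right) \left(-6\right) = \left(2 + 2 + 7^{2}\right) \left(-6\right) = \left(2 + 2 + 49\right) \left(-6\right) = 53 \left(-6\right) = -318$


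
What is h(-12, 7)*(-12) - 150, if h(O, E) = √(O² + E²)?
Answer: -150 - 12*√193 ≈ -316.71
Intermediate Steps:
h(O, E) = √(E² + O²)
h(-12, 7)*(-12) - 150 = √(7² + (-12)²)*(-12) - 150 = √(49 + 144)*(-12) - 150 = √193*(-12) - 150 = -12*√193 - 150 = -150 - 12*√193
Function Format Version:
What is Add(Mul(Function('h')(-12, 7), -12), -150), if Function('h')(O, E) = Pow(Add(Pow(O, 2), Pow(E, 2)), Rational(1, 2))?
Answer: Add(-150, Mul(-12, Pow(193, Rational(1, 2)))) ≈ -316.71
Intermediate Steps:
Function('h')(O, E) = Pow(Add(Pow(E, 2), Pow(O, 2)), Rational(1, 2))
Add(Mul(Function('h')(-12, 7), -12), -150) = Add(Mul(Pow(Add(Pow(7, 2), Pow(-12, 2)), Rational(1, 2)), -12), -150) = Add(Mul(Pow(Add(49, 144), Rational(1, 2)), -12), -150) = Add(Mul(Pow(193, Rational(1, 2)), -12), -150) = Add(Mul(-12, Pow(193, Rational(1, 2))), -150) = Add(-150, Mul(-12, Pow(193, Rational(1, 2))))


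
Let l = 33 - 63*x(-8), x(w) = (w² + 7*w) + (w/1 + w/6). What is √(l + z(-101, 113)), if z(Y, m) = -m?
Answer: 2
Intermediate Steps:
x(w) = w² + 49*w/6 (x(w) = (w² + 7*w) + (w*1 + w*(⅙)) = (w² + 7*w) + (w + w/6) = (w² + 7*w) + 7*w/6 = w² + 49*w/6)
l = 117 (l = 33 - 21*(-8)*(49 + 6*(-8))/2 = 33 - 21*(-8)*(49 - 48)/2 = 33 - 21*(-8)/2 = 33 - 63*(-4/3) = 33 + 84 = 117)
√(l + z(-101, 113)) = √(117 - 1*113) = √(117 - 113) = √4 = 2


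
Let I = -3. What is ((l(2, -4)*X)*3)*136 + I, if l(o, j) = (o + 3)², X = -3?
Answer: -30603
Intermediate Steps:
l(o, j) = (3 + o)²
((l(2, -4)*X)*3)*136 + I = (((3 + 2)²*(-3))*3)*136 - 3 = ((5²*(-3))*3)*136 - 3 = ((25*(-3))*3)*136 - 3 = -75*3*136 - 3 = -225*136 - 3 = -30600 - 3 = -30603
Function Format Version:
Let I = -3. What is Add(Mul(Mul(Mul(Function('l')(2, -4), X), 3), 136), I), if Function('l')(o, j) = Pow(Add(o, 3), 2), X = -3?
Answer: -30603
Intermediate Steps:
Function('l')(o, j) = Pow(Add(3, o), 2)
Add(Mul(Mul(Mul(Function('l')(2, -4), X), 3), 136), I) = Add(Mul(Mul(Mul(Pow(Add(3, 2), 2), -3), 3), 136), -3) = Add(Mul(Mul(Mul(Pow(5, 2), -3), 3), 136), -3) = Add(Mul(Mul(Mul(25, -3), 3), 136), -3) = Add(Mul(Mul(-75, 3), 136), -3) = Add(Mul(-225, 136), -3) = Add(-30600, -3) = -30603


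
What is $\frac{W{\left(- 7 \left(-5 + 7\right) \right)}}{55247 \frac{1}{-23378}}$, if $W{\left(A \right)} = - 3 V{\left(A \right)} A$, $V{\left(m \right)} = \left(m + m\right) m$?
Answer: $- \frac{384895392}{55247} \approx -6966.8$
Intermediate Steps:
$V{\left(m \right)} = 2 m^{2}$ ($V{\left(m \right)} = 2 m m = 2 m^{2}$)
$W{\left(A \right)} = - 6 A^{3}$ ($W{\left(A \right)} = - 3 \cdot 2 A^{2} A = - 6 A^{2} A = - 6 A^{3}$)
$\frac{W{\left(- 7 \left(-5 + 7\right) \right)}}{55247 \frac{1}{-23378}} = \frac{\left(-6\right) \left(- 7 \left(-5 + 7\right)\right)^{3}}{55247 \frac{1}{-23378}} = \frac{\left(-6\right) \left(\left(-7\right) 2\right)^{3}}{55247 \left(- \frac{1}{23378}\right)} = \frac{\left(-6\right) \left(-14\right)^{3}}{- \frac{55247}{23378}} = \left(-6\right) \left(-2744\right) \left(- \frac{23378}{55247}\right) = 16464 \left(- \frac{23378}{55247}\right) = - \frac{384895392}{55247}$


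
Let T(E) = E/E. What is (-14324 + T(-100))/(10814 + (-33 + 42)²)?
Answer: -14323/10895 ≈ -1.3146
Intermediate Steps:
T(E) = 1
(-14324 + T(-100))/(10814 + (-33 + 42)²) = (-14324 + 1)/(10814 + (-33 + 42)²) = -14323/(10814 + 9²) = -14323/(10814 + 81) = -14323/10895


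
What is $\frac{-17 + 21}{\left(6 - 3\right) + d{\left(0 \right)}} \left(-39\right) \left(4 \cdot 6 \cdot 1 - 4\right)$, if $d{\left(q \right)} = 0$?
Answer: $-1040$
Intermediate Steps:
$\frac{-17 + 21}{\left(6 - 3\right) + d{\left(0 \right)}} \left(-39\right) \left(4 \cdot 6 \cdot 1 - 4\right) = \frac{-17 + 21}{\left(6 - 3\right) + 0} \left(-39\right) \left(4 \cdot 6 \cdot 1 - 4\right) = \frac{4}{\left(6 - 3\right) + 0} \left(-39\right) \left(4 \cdot 6 - 4\right) = \frac{4}{3 + 0} \left(-39\right) \left(24 - 4\right) = \frac{4}{3} \left(-39\right) 20 = \left(-52\right) 20 = -1040$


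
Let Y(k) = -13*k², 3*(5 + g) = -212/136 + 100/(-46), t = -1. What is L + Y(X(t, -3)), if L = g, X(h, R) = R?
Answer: -96377/782 ≈ -123.24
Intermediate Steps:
g = -4883/782 (g = -5 + (-212/136 + 100/(-46))/3 = -5 + (-212*1/136 + 100*(-1/46))/3 = -5 + (-53/34 - 50/23)/3 = -5 + (⅓)*(-2919/782) = -5 - 973/782 = -4883/782 ≈ -6.2442)
L = -4883/782 ≈ -6.2442
L + Y(X(t, -3)) = -4883/782 - 13*(-3)² = -4883/782 - 13*9 = -4883/782 - 117 = -96377/782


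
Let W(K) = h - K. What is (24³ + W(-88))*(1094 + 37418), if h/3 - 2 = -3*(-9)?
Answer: 539129488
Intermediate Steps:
h = 87 (h = 6 + 3*(-3*(-9)) = 6 + 3*27 = 6 + 81 = 87)
W(K) = 87 - K
(24³ + W(-88))*(1094 + 37418) = (24³ + (87 - 1*(-88)))*(1094 + 37418) = (13824 + (87 + 88))*38512 = (13824 + 175)*38512 = 13999*38512 = 539129488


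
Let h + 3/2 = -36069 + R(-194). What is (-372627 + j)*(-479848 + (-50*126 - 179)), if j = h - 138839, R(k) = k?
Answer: 532752261747/2 ≈ 2.6638e+11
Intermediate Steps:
h = -72529/2 (h = -3/2 + (-36069 - 194) = -3/2 - 36263 = -72529/2 ≈ -36265.)
j = -350207/2 (j = -72529/2 - 138839 = -350207/2 ≈ -1.7510e+5)
(-372627 + j)*(-479848 + (-50*126 - 179)) = (-372627 - 350207/2)*(-479848 + (-50*126 - 179)) = -1095461*(-479848 + (-6300 - 179))/2 = -1095461*(-479848 - 6479)/2 = -1095461/2*(-486327) = 532752261747/2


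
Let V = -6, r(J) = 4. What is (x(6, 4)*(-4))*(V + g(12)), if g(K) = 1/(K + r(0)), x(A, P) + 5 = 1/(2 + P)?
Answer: -2755/24 ≈ -114.79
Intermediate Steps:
x(A, P) = -5 + 1/(2 + P)
g(K) = 1/(4 + K) (g(K) = 1/(K + 4) = 1/(4 + K))
(x(6, 4)*(-4))*(V + g(12)) = (((-9 - 5*4)/(2 + 4))*(-4))*(-6 + 1/(4 + 12)) = (((-9 - 20)/6)*(-4))*(-6 + 1/16) = (((⅙)*(-29))*(-4))*(-6 + 1/16) = -29/6*(-4)*(-95/16) = (58/3)*(-95/16) = -2755/24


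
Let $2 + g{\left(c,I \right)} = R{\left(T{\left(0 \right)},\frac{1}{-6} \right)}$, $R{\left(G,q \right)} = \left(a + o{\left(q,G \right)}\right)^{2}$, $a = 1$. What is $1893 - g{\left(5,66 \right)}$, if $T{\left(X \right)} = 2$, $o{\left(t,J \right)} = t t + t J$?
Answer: $\frac{2455295}{1296} \approx 1894.5$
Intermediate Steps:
$o{\left(t,J \right)} = t^{2} + J t$
$R{\left(G,q \right)} = \left(1 + q \left(G + q\right)\right)^{2}$
$g{\left(c,I \right)} = - \frac{1967}{1296}$ ($g{\left(c,I \right)} = -2 + \left(1 + \frac{2 + \frac{1}{-6}}{-6}\right)^{2} = -2 + \left(1 - \frac{2 - \frac{1}{6}}{6}\right)^{2} = -2 + \left(1 - \frac{11}{36}\right)^{2} = -2 + \left(\frac{25}{36}\right)^{2} = -2 + \frac{625}{1296} = - \frac{1967}{1296}$)
$1893 - g{\left(5,66 \right)} = 1893 - - \frac{1967}{1296} = 1893 + \frac{1967}{1296} = \frac{2455295}{1296}$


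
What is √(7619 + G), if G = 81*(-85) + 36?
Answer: √770 ≈ 27.749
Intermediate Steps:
G = -6849 (G = -6885 + 36 = -6849)
√(7619 + G) = √(7619 - 6849) = √770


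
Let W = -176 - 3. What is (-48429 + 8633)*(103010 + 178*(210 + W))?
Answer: -4318980288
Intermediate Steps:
W = -179
(-48429 + 8633)*(103010 + 178*(210 + W)) = (-48429 + 8633)*(103010 + 178*(210 - 179)) = -39796*(103010 + 178*31) = -39796*(103010 + 5518) = -39796*108528 = -4318980288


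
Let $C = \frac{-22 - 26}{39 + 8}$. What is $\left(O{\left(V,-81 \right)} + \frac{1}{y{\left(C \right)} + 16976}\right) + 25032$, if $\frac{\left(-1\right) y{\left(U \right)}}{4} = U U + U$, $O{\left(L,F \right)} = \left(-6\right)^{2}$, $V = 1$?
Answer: $\frac{940044788065}{37499792} \approx 25068.0$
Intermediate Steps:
$O{\left(L,F \right)} = 36$
$C = - \frac{48}{47} \approx -1.0213$
$y{\left(U \right)} = - 4 U - 4 U^{2}$ ($y{\left(U \right)} = - 4 \left(U U + U\right) = - 4 \left(U^{2} + U\right) = - 4 \left(U + U^{2}\right) = - 4 U - 4 U^{2}$)
$\left(O{\left(V,-81 \right)} + \frac{1}{y{\left(C \right)} + 16976}\right) + 25032 = \left(36 + \frac{1}{\left(-4\right) \left(- \frac{48}{47}\right) \left(1 - \frac{48}{47}\right) + 16976}\right) + 25032 = \left(36 + \frac{1}{\left(-4\right) \left(- \frac{48}{47}\right) \left(- \frac{1}{47}\right) + 16976}\right) + 25032 = \left(36 + \frac{1}{- \frac{192}{2209} + 16976}\right) + 25032 = \left(36 + \frac{1}{\frac{37499792}{2209}}\right) + 25032 = \left(36 + \frac{2209}{37499792}\right) + 25032 = \frac{1349994721}{37499792} + 25032 = \frac{940044788065}{37499792}$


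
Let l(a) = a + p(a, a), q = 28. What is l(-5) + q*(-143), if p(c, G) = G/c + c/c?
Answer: -4007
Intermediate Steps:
p(c, G) = 1 + G/c (p(c, G) = G/c + 1 = 1 + G/c)
l(a) = 2 + a (l(a) = a + (a + a)/a = a + (2*a)/a = a + 2 = 2 + a)
l(-5) + q*(-143) = (2 - 5) + 28*(-143) = -3 - 4004 = -4007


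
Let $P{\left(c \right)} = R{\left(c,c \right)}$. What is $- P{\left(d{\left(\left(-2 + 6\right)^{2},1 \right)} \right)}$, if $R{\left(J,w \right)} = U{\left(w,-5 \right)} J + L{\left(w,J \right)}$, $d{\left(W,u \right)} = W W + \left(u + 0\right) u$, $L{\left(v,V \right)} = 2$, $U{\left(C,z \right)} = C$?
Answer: $-66051$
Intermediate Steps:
$d{\left(W,u \right)} = W^{2} + u^{2}$ ($d{\left(W,u \right)} = W^{2} + u u = W^{2} + u^{2}$)
$R{\left(J,w \right)} = 2 + J w$ ($R{\left(J,w \right)} = w J + 2 = J w + 2 = 2 + J w$)
$P{\left(c \right)} = 2 + c^{2}$ ($P{\left(c \right)} = 2 + c c = 2 + c^{2}$)
$- P{\left(d{\left(\left(-2 + 6\right)^{2},1 \right)} \right)} = - (2 + \left(\left(\left(-2 + 6\right)^{2}\right)^{2} + 1^{2}\right)^{2}) = - (2 + \left(\left(4^{2}\right)^{2} + 1\right)^{2}) = - (2 + \left(16^{2} + 1\right)^{2}) = - (2 + \left(256 + 1\right)^{2}) = - (2 + 257^{2}) = - (2 + 66049) = \left(-1\right) 66051 = -66051$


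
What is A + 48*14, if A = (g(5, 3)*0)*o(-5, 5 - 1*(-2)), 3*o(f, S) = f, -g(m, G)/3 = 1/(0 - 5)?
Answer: 672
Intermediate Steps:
g(m, G) = ⅗ (g(m, G) = -3/(0 - 5) = -3/(-5) = -3*(-⅕) = ⅗)
o(f, S) = f/3
A = 0 (A = ((⅗)*0)*((⅓)*(-5)) = 0*(-5/3) = 0)
A + 48*14 = 0 + 48*14 = 0 + 672 = 672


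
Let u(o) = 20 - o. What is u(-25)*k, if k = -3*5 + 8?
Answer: -315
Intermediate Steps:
k = -7 (k = -15 + 8 = -7)
u(-25)*k = (20 - 1*(-25))*(-7) = (20 + 25)*(-7) = 45*(-7) = -315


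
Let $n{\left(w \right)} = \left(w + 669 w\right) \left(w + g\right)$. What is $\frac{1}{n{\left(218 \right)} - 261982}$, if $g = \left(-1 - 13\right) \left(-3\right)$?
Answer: $\frac{1}{37713618} \approx 2.6516 \cdot 10^{-8}$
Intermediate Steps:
$g = 42$ ($g = \left(-14\right) \left(-3\right) = 42$)
$n{\left(w \right)} = 670 w \left(42 + w\right)$ ($n{\left(w \right)} = \left(w + 669 w\right) \left(w + 42\right) = 670 w \left(42 + w\right)$)
$\frac{1}{n{\left(218 \right)} - 261982} = \frac{1}{670 \cdot 218 \left(42 + 218\right) - 261982} = \frac{1}{670 \cdot 218 \cdot 260 - 261982} = \frac{1}{37975600 - 261982} = \frac{1}{37713618}$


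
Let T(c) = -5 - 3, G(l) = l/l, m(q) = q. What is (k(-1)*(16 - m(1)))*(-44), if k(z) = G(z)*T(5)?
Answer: 5280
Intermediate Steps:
G(l) = 1
T(c) = -8
k(z) = -8 (k(z) = 1*(-8) = -8)
(k(-1)*(16 - m(1)))*(-44) = -8*(16 - 1*1)*(-44) = -8*(16 - 1)*(-44) = -8*15*(-44) = -120*(-44) = 5280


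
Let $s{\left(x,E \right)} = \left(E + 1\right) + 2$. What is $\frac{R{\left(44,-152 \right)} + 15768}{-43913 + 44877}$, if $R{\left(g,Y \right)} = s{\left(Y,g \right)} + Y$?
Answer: $\frac{15663}{964} \approx 16.248$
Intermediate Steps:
$s{\left(x,E \right)} = 3 + E$ ($s{\left(x,E \right)} = \left(1 + E\right) + 2 = 3 + E$)
$R{\left(g,Y \right)} = 3 + Y + g$ ($R{\left(g,Y \right)} = \left(3 + g\right) + Y = 3 + Y + g$)
$\frac{R{\left(44,-152 \right)} + 15768}{-43913 + 44877} = \frac{\left(3 - 152 + 44\right) + 15768}{-43913 + 44877} = \frac{-105 + 15768}{964} = 15663 \cdot \frac{1}{964} = \frac{15663}{964}$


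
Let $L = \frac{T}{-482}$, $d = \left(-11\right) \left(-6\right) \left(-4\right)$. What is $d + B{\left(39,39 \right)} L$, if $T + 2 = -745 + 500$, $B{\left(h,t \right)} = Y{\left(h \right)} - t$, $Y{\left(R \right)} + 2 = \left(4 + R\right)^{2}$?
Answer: $\frac{159664}{241} \approx 662.51$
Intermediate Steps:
$Y{\left(R \right)} = -2 + \left(4 + R\right)^{2}$
$B{\left(h,t \right)} = -2 + \left(4 + h\right)^{2} - t$ ($B{\left(h,t \right)} = \left(-2 + \left(4 + h\right)^{2}\right) - t = -2 + \left(4 + h\right)^{2} - t$)
$T = -247$ ($T = -2 + \left(-745 + 500\right) = -2 - 245 = -247$)
$d = -264$ ($d = 66 \left(-4\right) = -264$)
$L = \frac{247}{482}$ ($L = - \frac{247}{-482} = \left(-247\right) \left(- \frac{1}{482}\right) = \frac{247}{482} \approx 0.51245$)
$d + B{\left(39,39 \right)} L = -264 + \left(-2 + \left(4 + 39\right)^{2} - 39\right) \frac{247}{482} = -264 + \left(-2 + 43^{2} - 39\right) \frac{247}{482} = -264 + \left(-2 + 1849 - 39\right) \frac{247}{482} = -264 + 1808 \cdot \frac{247}{482} = -264 + \frac{223288}{241} = \frac{159664}{241}$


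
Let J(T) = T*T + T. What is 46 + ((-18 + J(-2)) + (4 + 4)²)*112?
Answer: 5422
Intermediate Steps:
J(T) = T + T² (J(T) = T² + T = T + T²)
46 + ((-18 + J(-2)) + (4 + 4)²)*112 = 46 + ((-18 - 2*(1 - 2)) + (4 + 4)²)*112 = 46 + ((-18 - 2*(-1)) + 8²)*112 = 46 + ((-18 + 2) + 64)*112 = 46 + (-16 + 64)*112 = 46 + 48*112 = 46 + 5376 = 5422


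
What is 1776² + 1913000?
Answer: 5067176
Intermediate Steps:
1776² + 1913000 = 3154176 + 1913000 = 5067176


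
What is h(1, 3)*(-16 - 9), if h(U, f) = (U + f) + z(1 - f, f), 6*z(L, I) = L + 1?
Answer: -575/6 ≈ -95.833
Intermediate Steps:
z(L, I) = ⅙ + L/6 (z(L, I) = (L + 1)/6 = (1 + L)/6 = ⅙ + L/6)
h(U, f) = ⅓ + U + 5*f/6 (h(U, f) = (U + f) + (⅙ + (1 - f)/6) = (U + f) + (⅙ + (⅙ - f/6)) = (U + f) + (⅓ - f/6) = ⅓ + U + 5*f/6)
h(1, 3)*(-16 - 9) = (⅓ + 1 + (⅚)*3)*(-16 - 9) = (⅓ + 1 + 5/2)*(-25) = (23/6)*(-25) = -575/6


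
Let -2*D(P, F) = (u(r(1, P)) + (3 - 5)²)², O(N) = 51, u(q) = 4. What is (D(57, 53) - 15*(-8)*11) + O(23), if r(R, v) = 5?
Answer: 1339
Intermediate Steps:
D(P, F) = -32 (D(P, F) = -(4 + (3 - 5)²)²/2 = -(4 + (-2)²)²/2 = -(4 + 4)²/2 = -½*8² = -½*64 = -32)
(D(57, 53) - 15*(-8)*11) + O(23) = (-32 - 15*(-8)*11) + 51 = (-32 + 120*11) + 51 = (-32 + 1320) + 51 = 1288 + 51 = 1339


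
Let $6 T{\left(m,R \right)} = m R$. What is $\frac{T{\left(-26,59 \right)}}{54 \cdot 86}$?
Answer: $- \frac{767}{13932} \approx -0.055053$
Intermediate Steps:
$T{\left(m,R \right)} = \frac{R m}{6}$ ($T{\left(m,R \right)} = \frac{m R}{6} = \frac{R m}{6}$)
$\frac{T{\left(-26,59 \right)}}{54 \cdot 86} = \frac{\frac{1}{6} \cdot 59 \left(-26\right)}{54 \cdot 86} = - \frac{767}{3 \cdot 4644} = \left(- \frac{767}{3}\right) \frac{1}{4644} = - \frac{767}{13932}$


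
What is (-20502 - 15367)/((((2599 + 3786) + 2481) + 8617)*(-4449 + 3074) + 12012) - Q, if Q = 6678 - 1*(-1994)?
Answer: -208363088067/24027113 ≈ -8672.0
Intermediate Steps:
Q = 8672 (Q = 6678 + 1994 = 8672)
(-20502 - 15367)/((((2599 + 3786) + 2481) + 8617)*(-4449 + 3074) + 12012) - Q = (-20502 - 15367)/((((2599 + 3786) + 2481) + 8617)*(-4449 + 3074) + 12012) - 1*8672 = -35869/(((6385 + 2481) + 8617)*(-1375) + 12012) - 8672 = -35869/((8866 + 8617)*(-1375) + 12012) - 8672 = -35869/(17483*(-1375) + 12012) - 8672 = -35869/(-24039125 + 12012) - 8672 = -35869/(-24027113) - 8672 = -35869*(-1/24027113) - 8672 = 35869/24027113 - 8672 = -208363088067/24027113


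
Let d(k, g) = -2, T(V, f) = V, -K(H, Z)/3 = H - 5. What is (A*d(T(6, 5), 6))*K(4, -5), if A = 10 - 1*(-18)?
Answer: -168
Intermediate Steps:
K(H, Z) = 15 - 3*H (K(H, Z) = -3*(H - 5) = -3*(-5 + H) = 15 - 3*H)
A = 28 (A = 10 + 18 = 28)
(A*d(T(6, 5), 6))*K(4, -5) = (28*(-2))*(15 - 3*4) = -56*(15 - 12) = -56*3 = -168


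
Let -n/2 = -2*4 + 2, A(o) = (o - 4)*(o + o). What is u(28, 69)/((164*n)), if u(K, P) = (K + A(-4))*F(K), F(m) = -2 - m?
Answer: -115/82 ≈ -1.4024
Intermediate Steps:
A(o) = 2*o*(-4 + o) (A(o) = (-4 + o)*(2*o) = 2*o*(-4 + o))
n = 12 (n = -2*(-2*4 + 2) = -2*(-8 + 2) = -2*(-6) = 12)
u(K, P) = (-2 - K)*(64 + K) (u(K, P) = (K + 2*(-4)*(-4 - 4))*(-2 - K) = (K + 2*(-4)*(-8))*(-2 - K) = (K + 64)*(-2 - K) = (64 + K)*(-2 - K) = (-2 - K)*(64 + K))
u(28, 69)/((164*n)) = (-(2 + 28)*(64 + 28))/((164*12)) = -1*30*92/1968 = -2760*1/1968 = -115/82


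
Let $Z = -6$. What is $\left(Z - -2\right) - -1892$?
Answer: $1888$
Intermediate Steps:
$\left(Z - -2\right) - -1892 = \left(-6 - -2\right) - -1892 = \left(-6 + 2\right) + 1892 = -4 + 1892 = 1888$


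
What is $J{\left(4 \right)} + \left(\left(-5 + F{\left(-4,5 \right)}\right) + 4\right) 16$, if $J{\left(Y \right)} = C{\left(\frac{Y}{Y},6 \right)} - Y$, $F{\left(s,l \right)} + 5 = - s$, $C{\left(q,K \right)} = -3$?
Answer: $-39$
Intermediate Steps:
$F{\left(s,l \right)} = -5 - s$
$J{\left(Y \right)} = -3 - Y$
$J{\left(4 \right)} + \left(\left(-5 + F{\left(-4,5 \right)}\right) + 4\right) 16 = \left(-3 - 4\right) + \left(\left(-5 - 1\right) + 4\right) 16 = \left(-3 - 4\right) + \left(\left(-5 + \left(-5 + 4\right)\right) + 4\right) 16 = -7 + \left(\left(-5 - 1\right) + 4\right) 16 = -7 + \left(-6 + 4\right) 16 = -7 - 32 = -39$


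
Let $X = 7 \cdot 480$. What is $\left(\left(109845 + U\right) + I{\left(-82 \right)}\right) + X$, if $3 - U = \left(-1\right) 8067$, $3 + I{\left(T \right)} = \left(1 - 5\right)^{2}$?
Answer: $121288$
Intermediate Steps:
$I{\left(T \right)} = 13$ ($I{\left(T \right)} = -3 + \left(1 - 5\right)^{2} = -3 + \left(-4\right)^{2} = -3 + 16 = 13$)
$U = 8070$ ($U = 3 - \left(-1\right) 8067 = 3 - -8067 = 3 + 8067 = 8070$)
$X = 3360$
$\left(\left(109845 + U\right) + I{\left(-82 \right)}\right) + X = \left(\left(109845 + 8070\right) + 13\right) + 3360 = \left(117915 + 13\right) + 3360 = 117928 + 3360 = 121288$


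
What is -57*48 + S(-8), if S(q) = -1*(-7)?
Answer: -2729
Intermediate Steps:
S(q) = 7
-57*48 + S(-8) = -57*48 + 7 = -2736 + 7 = -2729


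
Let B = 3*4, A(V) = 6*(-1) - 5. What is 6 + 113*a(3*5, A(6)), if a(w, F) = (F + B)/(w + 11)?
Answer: 269/26 ≈ 10.346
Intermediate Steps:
A(V) = -11 (A(V) = -6 - 5 = -11)
B = 12
a(w, F) = (12 + F)/(11 + w) (a(w, F) = (F + 12)/(w + 11) = (12 + F)/(11 + w))
6 + 113*a(3*5, A(6)) = 6 + 113*((12 - 11)/(11 + 3*5)) = 6 + 113*(1/(11 + 15)) = 6 + 113*(1/26) = 6 + 113/26 = 269/26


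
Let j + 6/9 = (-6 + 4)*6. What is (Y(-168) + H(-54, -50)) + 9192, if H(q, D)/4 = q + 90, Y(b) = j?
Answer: 27970/3 ≈ 9323.3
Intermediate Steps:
j = -38/3 (j = -2/3 + (-6 + 4)*6 = -2/3 - 2*6 = -2/3 - 12 = -38/3 ≈ -12.667)
Y(b) = -38/3
H(q, D) = 360 + 4*q (H(q, D) = 4*(q + 90) = 4*(90 + q) = 360 + 4*q)
(Y(-168) + H(-54, -50)) + 9192 = (-38/3 + (360 + 4*(-54))) + 9192 = (-38/3 + (360 - 216)) + 9192 = (-38/3 + 144) + 9192 = 394/3 + 9192 = 27970/3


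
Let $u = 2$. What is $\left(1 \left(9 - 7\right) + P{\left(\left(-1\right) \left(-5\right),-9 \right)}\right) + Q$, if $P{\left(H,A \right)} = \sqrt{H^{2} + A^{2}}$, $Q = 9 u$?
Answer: $20 + \sqrt{106} \approx 30.296$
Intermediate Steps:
$Q = 18$ ($Q = 9 \cdot 2 = 18$)
$P{\left(H,A \right)} = \sqrt{A^{2} + H^{2}}$
$\left(1 \left(9 - 7\right) + P{\left(\left(-1\right) \left(-5\right),-9 \right)}\right) + Q = \left(1 \left(9 - 7\right) + \sqrt{\left(-9\right)^{2} + \left(\left(-1\right) \left(-5\right)\right)^{2}}\right) + 18 = \left(1 \cdot 2 + \sqrt{81 + 5^{2}}\right) + 18 = \left(2 + \sqrt{81 + 25}\right) + 18 = \left(2 + \sqrt{106}\right) + 18 = 20 + \sqrt{106}$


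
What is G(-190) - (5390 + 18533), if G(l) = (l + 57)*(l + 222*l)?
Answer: 5611287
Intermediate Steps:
G(l) = 223*l*(57 + l) (G(l) = (57 + l)*(223*l) = 223*l*(57 + l))
G(-190) - (5390 + 18533) = 223*(-190)*(57 - 190) - (5390 + 18533) = 223*(-190)*(-133) - 1*23923 = 5635210 - 23923 = 5611287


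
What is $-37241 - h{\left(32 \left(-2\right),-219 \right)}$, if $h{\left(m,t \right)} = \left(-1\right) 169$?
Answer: $-37072$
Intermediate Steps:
$h{\left(m,t \right)} = -169$
$-37241 - h{\left(32 \left(-2\right),-219 \right)} = -37241 - -169 = -37241 + 169 = -37072$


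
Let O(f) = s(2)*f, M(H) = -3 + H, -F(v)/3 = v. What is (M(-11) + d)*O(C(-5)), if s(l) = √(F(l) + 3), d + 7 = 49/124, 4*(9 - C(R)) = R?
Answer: -104755*I*√3/496 ≈ -365.81*I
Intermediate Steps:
C(R) = 9 - R/4
d = -819/124 (d = -7 + 49/124 = -819/124 ≈ -6.6048)
F(v) = -3*v
s(l) = √(3 - 3*l) (s(l) = √(-3*l + 3) = √(3 - 3*l))
O(f) = I*f*√3 (O(f) = √(3 - 3*2)*f = √(3 - 6)*f = √(-3)*f = (I*√3)*f = I*f*√3)
(M(-11) + d)*O(C(-5)) = ((-3 - 11) - 819/124)*(I*(9 - ¼*(-5))*√3) = (-14 - 819/124)*(I*(9 + 5/4)*√3) = -2555*I*41*√3/(124*4) = -104755*I*√3/496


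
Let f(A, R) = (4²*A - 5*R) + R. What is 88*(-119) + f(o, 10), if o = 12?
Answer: -10320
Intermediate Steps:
f(A, R) = -4*R + 16*A (f(A, R) = (16*A - 5*R) + R = (-5*R + 16*A) + R = -4*R + 16*A)
88*(-119) + f(o, 10) = 88*(-119) + (-4*10 + 16*12) = -10472 + (-40 + 192) = -10472 + 152 = -10320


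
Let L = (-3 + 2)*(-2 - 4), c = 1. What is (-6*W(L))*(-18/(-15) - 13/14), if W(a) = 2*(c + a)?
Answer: -114/5 ≈ -22.800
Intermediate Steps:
L = 6 (L = -1*(-6) = 6)
W(a) = 2 + 2*a (W(a) = 2*(1 + a) = 2 + 2*a)
(-6*W(L))*(-18/(-15) - 13/14) = (-6*(2 + 2*6))*(-18/(-15) - 13/14) = (-6*(2 + 12))*(-18*(-1/15) - 13*1/14) = (-6*14)*(6/5 - 13/14) = -84*19/70 = -114/5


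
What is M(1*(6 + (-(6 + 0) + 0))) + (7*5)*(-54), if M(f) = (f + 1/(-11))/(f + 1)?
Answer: -20791/11 ≈ -1890.1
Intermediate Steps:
M(f) = (-1/11 + f)/(1 + f) (M(f) = (f - 1/11)/(1 + f) = (-1/11 + f)/(1 + f))
M(1*(6 + (-(6 + 0) + 0))) + (7*5)*(-54) = (-1/11 + 1*(6 + (-(6 + 0) + 0)))/(1 + 1*(6 + (-(6 + 0) + 0))) + (7*5)*(-54) = (-1/11 + 1*(6 + (-6 + 0)))/(1 + 1*(6 + (-6 + 0))) + 35*(-54) = (-1/11 + 1*(6 + (-1*6 + 0)))/(1 + 1*(6 + (-1*6 + 0))) - 1890 = (-1/11 + 1*(6 + (-6 + 0)))/(1 + 1*(6 + (-6 + 0))) - 1890 = (-1/11 + 1*(6 - 6))/(1 + 1*(6 - 6)) - 1890 = (-1/11 + 1*0)/(1 + 1*0) - 1890 = (-1/11 + 0)/(1 + 0) - 1890 = -1/11/1 - 1890 = 1*(-1/11) - 1890 = -1/11 - 1890 = -20791/11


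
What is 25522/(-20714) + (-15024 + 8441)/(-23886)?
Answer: -236629115/247387302 ≈ -0.95651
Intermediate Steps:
25522/(-20714) + (-15024 + 8441)/(-23886) = 25522*(-1/20714) - 6583*(-1/23886) = -12761/10357 + 6583/23886 = -236629115/247387302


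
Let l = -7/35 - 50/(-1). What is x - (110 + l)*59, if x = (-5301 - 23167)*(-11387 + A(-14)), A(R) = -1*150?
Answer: 1642129439/5 ≈ 3.2843e+8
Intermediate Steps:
A(R) = -150
x = 328435316 (x = (-5301 - 23167)*(-11387 - 150) = -28468*(-11537) = 328435316)
l = 249/5 (l = -7*1/35 - 50*(-1) = -⅕ + 50 = 249/5 ≈ 49.800)
x - (110 + l)*59 = 328435316 - (110 + 249/5)*59 = 328435316 - 799*59/5 = 328435316 - 1*47141/5 = 328435316 - 47141/5 = 1642129439/5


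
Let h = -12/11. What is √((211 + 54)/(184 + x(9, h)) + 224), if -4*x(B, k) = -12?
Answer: √7882611/187 ≈ 15.014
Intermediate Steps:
h = -12/11 (h = -12*1/11 = -12/11 ≈ -1.0909)
x(B, k) = 3 (x(B, k) = -¼*(-12) = 3)
√((211 + 54)/(184 + x(9, h)) + 224) = √((211 + 54)/(184 + 3) + 224) = √(265/187 + 224) = √(42153/187) = √7882611/187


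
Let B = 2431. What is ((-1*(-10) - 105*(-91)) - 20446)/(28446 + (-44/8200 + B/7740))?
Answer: -17264882700/45135758041 ≈ -0.38251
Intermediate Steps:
((-1*(-10) - 105*(-91)) - 20446)/(28446 + (-44/8200 + B/7740)) = ((-1*(-10) - 105*(-91)) - 20446)/(28446 + (-44/8200 + 2431/7740)) = ((10 + 9555) - 20446)/(28446 + (-44*1/8200 + 2431*(1/7740))) = (9565 - 20446)/(28446 + (-11/2050 + 2431/7740)) = -10881/(28446 + 489841/1586700) = -10881/45135758041/1586700 = -10881*1586700/45135758041 = -17264882700/45135758041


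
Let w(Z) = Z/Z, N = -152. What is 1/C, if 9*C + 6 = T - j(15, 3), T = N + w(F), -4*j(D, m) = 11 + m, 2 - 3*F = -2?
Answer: -18/307 ≈ -0.058632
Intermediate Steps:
F = 4/3 (F = ⅔ - ⅓*(-2) = ⅔ + ⅔ = 4/3 ≈ 1.3333)
w(Z) = 1
j(D, m) = -11/4 - m/4 (j(D, m) = -(11 + m)/4 = -11/4 - m/4)
T = -151 (T = -152 + 1 = -151)
C = -307/18 (C = -⅔ + (-151 - (-11/4 - ¼*3))/9 = -⅔ + (-151 - (-11/4 - ¾))/9 = -⅔ + (-151 - 1*(-7/2))/9 = -⅔ + (-151 + 7/2)/9 = -⅔ + (⅑)*(-295/2) = -⅔ - 295/18 = -307/18 ≈ -17.056)
1/C = 1/(-307/18) = -18/307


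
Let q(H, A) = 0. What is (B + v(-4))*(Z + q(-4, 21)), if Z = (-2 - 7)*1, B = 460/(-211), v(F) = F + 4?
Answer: 4140/211 ≈ 19.621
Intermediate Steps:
v(F) = 4 + F
B = -460/211 (B = 460*(-1/211) = -460/211 ≈ -2.1801)
Z = -9 (Z = -9*1 = -9)
(B + v(-4))*(Z + q(-4, 21)) = (-460/211 + (4 - 4))*(-9 + 0) = (-460/211 + 0)*(-9) = -460/211*(-9) = 4140/211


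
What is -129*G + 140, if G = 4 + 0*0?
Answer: -376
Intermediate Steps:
G = 4 (G = 4 + 0 = 4)
-129*G + 140 = -129*4 + 140 = -516 + 140 = -376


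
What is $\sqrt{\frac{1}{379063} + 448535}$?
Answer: $\frac{\sqrt{64449437056004478}}{379063} \approx 669.73$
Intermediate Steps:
$\sqrt{\frac{1}{379063} + 448535} = \sqrt{\frac{170023022706}{379063}} = \frac{\sqrt{64449437056004478}}{379063}$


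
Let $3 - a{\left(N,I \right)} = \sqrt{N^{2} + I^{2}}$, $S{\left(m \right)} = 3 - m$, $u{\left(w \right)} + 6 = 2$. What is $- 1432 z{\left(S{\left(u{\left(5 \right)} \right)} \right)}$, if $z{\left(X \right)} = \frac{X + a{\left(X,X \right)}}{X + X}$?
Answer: $- \frac{7160}{7} + 716 \sqrt{2} \approx -10.28$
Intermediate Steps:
$u{\left(w \right)} = -4$ ($u{\left(w \right)} = -6 + 2 = -4$)
$a{\left(N,I \right)} = 3 - \sqrt{I^{2} + N^{2}}$ ($a{\left(N,I \right)} = 3 - \sqrt{N^{2} + I^{2}} = 3 - \sqrt{I^{2} + N^{2}}$)
$z{\left(X \right)} = \frac{3 + X - \sqrt{2} \sqrt{X^{2}}}{2 X}$ ($z{\left(X \right)} = \frac{X - \left(-3 + \sqrt{X^{2} + X^{2}}\right)}{X + X} = \frac{X - \left(-3 + \sqrt{2 X^{2}}\right)}{2 X} = \left(X - \left(-3 + \sqrt{2} \sqrt{X^{2}}\right)\right) \frac{1}{2 X} = \left(3 + X - \sqrt{2} \sqrt{X^{2}}\right) \frac{1}{2 X} = \frac{3 + X - \sqrt{2} \sqrt{X^{2}}}{2 X}$)
$- 1432 z{\left(S{\left(u{\left(5 \right)} \right)} \right)} = - 1432 \frac{3 + \left(3 - -4\right) - \sqrt{2} \sqrt{\left(3 - -4\right)^{2}}}{2 \left(3 - -4\right)} = - 1432 \frac{3 + \left(3 + 4\right) - \sqrt{2} \sqrt{\left(3 + 4\right)^{2}}}{2 \left(3 + 4\right)} = - 1432 \frac{3 + 7 - \sqrt{2} \sqrt{7^{2}}}{2 \cdot 7} = - 1432 \cdot \frac{1}{2} \cdot \frac{1}{7} \left(3 + 7 - \sqrt{2} \sqrt{49}\right) = - 1432 \cdot \frac{1}{2} \cdot \frac{1}{7} \left(3 + 7 - \sqrt{2} \cdot 7\right) = - 1432 \cdot \frac{1}{2} \cdot \frac{1}{7} \left(3 + 7 - 7 \sqrt{2}\right) = - 1432 \cdot \frac{1}{2} \cdot \frac{1}{7} \left(10 - 7 \sqrt{2}\right) = - 1432 \left(\frac{5}{7} - \frac{\sqrt{2}}{2}\right) = - \frac{7160}{7} + 716 \sqrt{2}$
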